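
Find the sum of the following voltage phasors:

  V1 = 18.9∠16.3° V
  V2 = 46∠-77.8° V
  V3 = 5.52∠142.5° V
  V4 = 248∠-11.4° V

Step 1 — Convert each phasor to rectangular form:
  V1 = 18.9·(cos(16.3°) + j·sin(16.3°)) = 18.14 + j5.305 V
  V2 = 46·(cos(-77.8°) + j·sin(-77.8°)) = 9.721 - j44.96 V
  V3 = 5.52·(cos(142.5°) + j·sin(142.5°)) = -4.379 + j3.36 V
  V4 = 248·(cos(-11.4°) + j·sin(-11.4°)) = 243.1 - j49.02 V
Step 2 — Sum components: V_total = 266.6 - j85.32 V.
Step 3 — Convert to polar: |V_total| = 279.9 V, ∠V_total = -17.7°.

V_total = 279.9∠-17.7° V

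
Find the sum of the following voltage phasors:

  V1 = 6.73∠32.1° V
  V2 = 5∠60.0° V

Step 1 — Convert each phasor to rectangular form:
  V1 = 6.73·(cos(32.1°) + j·sin(32.1°)) = 5.701 + j3.576 V
  V2 = 5·(cos(60.0°) + j·sin(60.0°)) = 2.5 + j4.33 V
Step 2 — Sum components: V_total = 8.201 + j7.906 V.
Step 3 — Convert to polar: |V_total| = 11.39 V, ∠V_total = 44.0°.

V_total = 11.39∠44.0° V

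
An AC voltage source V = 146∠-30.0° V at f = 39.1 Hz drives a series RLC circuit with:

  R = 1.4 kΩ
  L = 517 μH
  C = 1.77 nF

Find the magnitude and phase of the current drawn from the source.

Step 1 — Angular frequency: ω = 2π·f = 2π·39.1 = 245.7 rad/s.
Step 2 — Component impedances:
  R: Z = R = 1400 Ω
  L: Z = jωL = j·245.7·0.000517 = 0 + j0.127 Ω
  C: Z = 1/(jωC) = -j/(ω·C) = 0 - j2.3e+06 Ω
Step 3 — Series combination: Z_total = R + L + C = 1400 - j2.3e+06 Ω = 2.3e+06∠-90.0° Ω.
Step 4 — Source phasor: V = 146∠-30.0° V = 126.4 - j73 V.
Step 5 — Ohm's law: I = V / Z_total = (126.4 - j73) / (1400 - j2.3e+06) = 3.178e-05 + j5.496e-05 A.
Step 6 — Convert to polar: |I| = 6.349e-05 A, ∠I = 60.0°.

I = 6.349e-05∠60.0° A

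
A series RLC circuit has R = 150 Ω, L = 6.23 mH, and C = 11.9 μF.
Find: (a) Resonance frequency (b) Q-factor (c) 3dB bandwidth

Step 1 — Resonance: ω₀ = 1/√(LC) = 1/√(0.00623·1.19e-05) = 3673 rad/s.
Step 2 — f₀ = ω₀/(2π) = 584.5 Hz.
Step 3 — Series Q: Q = ω₀L/R = 3673·0.00623/150 = 0.1525.
Step 4 — Bandwidth: Δω = ω₀/Q = 2.408e+04 rad/s; BW = Δω/(2π) = 3832 Hz.

(a) f₀ = 584.5 Hz  (b) Q = 0.1525  (c) BW = 3832 Hz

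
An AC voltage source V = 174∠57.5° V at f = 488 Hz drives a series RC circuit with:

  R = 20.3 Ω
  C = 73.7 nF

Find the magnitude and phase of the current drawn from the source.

Step 1 — Angular frequency: ω = 2π·f = 2π·488 = 3066 rad/s.
Step 2 — Component impedances:
  R: Z = R = 20.3 Ω
  C: Z = 1/(jωC) = -j/(ω·C) = 0 - j4425 Ω
Step 3 — Series combination: Z_total = R + C = 20.3 - j4425 Ω = 4425∠-89.7° Ω.
Step 4 — Source phasor: V = 174∠57.5° V = 93.49 + j146.8 V.
Step 5 — Ohm's law: I = V / Z_total = (93.49 + j146.8) / (20.3 - j4425) = -0.03306 + j0.02128 A.
Step 6 — Convert to polar: |I| = 0.03932 A, ∠I = 147.2°.

I = 0.03932∠147.2° A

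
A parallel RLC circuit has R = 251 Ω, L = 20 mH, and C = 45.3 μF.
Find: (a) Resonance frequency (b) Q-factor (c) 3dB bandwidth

Step 1 — Resonance: ω₀ = 1/√(LC) = 1/√(0.02·4.53e-05) = 1051 rad/s.
Step 2 — f₀ = ω₀/(2π) = 167.2 Hz.
Step 3 — Parallel Q: Q = R/(ω₀L) = 251/(1051·0.02) = 11.95.
Step 4 — Bandwidth: Δω = ω₀/Q = 87.95 rad/s; BW = Δω/(2π) = 14 Hz.

(a) f₀ = 167.2 Hz  (b) Q = 11.95  (c) BW = 14 Hz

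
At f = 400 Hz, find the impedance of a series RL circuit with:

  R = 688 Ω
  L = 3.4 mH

Step 1 — Angular frequency: ω = 2π·f = 2π·400 = 2513 rad/s.
Step 2 — Component impedances:
  R: Z = R = 688 Ω
  L: Z = jωL = j·2513·0.0034 = 0 + j8.545 Ω
Step 3 — Series combination: Z_total = R + L = 688 + j8.545 Ω = 688.1∠0.7° Ω.

Z = 688 + j8.545 Ω = 688.1∠0.7° Ω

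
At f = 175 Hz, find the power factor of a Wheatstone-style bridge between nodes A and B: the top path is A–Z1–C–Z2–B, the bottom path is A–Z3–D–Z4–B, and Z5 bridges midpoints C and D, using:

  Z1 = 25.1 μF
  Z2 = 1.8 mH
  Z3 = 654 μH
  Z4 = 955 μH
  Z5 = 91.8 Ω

Step 1 — Angular frequency: ω = 2π·f = 2π·175 = 1100 rad/s.
Step 2 — Component impedances:
  Z1: Z = 1/(jωC) = -j/(ω·C) = 0 - j36.23 Ω
  Z2: Z = jωL = j·1100·0.0018 = 0 + j1.979 Ω
  Z3: Z = jωL = j·1100·0.000654 = 0 + j0.7191 Ω
  Z4: Z = jωL = j·1100·0.000955 = 0 + j1.05 Ω
  Z5: Z = R = 91.8 Ω
Step 3 — Bridge requires nodal analysis (the Z5 bridge couples midpoints C and D, so the two paths cannot be reduced to a simple series/parallel combination). Setting node B to ground and injecting 1 A at node A, the 3-node admittance system at A, C, D solves to V_A = Z_AB = 0.01606 + j1.865 Ω = 1.865∠89.5° Ω.
Step 4 — Power factor: PF = cos(φ) = Re(Z)/|Z| = 0.016061/1.865 = 0.008612.
Step 5 — Type: Im(Z) = 1.865 ⇒ lagging (phase φ = 89.5°).

PF = 0.008612 (lagging, φ = 89.5°)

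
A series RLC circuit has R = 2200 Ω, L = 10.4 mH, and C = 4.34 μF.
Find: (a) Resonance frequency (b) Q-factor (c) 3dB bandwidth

Step 1 — Resonance condition Im(Z)=0 gives ω₀ = 1/√(LC).
Step 2 — ω₀ = 1/√(0.0104·4.34e-06) = 4707 rad/s.
Step 3 — f₀ = ω₀/(2π) = 749.1 Hz.
Step 4 — Series Q: Q = ω₀L/R = 4707·0.0104/2200 = 0.02225.
Step 5 — 3dB bandwidth: Δω = ω₀/Q = 2.115e+05 rad/s; BW = Δω/(2π) = 3.367e+04 Hz.

(a) f₀ = 749.1 Hz  (b) Q = 0.02225  (c) BW = 3.367e+04 Hz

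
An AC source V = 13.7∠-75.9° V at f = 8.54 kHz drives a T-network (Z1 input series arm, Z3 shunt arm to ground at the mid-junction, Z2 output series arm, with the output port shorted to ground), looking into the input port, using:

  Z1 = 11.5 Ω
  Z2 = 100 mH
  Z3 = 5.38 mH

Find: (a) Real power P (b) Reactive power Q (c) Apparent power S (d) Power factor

Step 1 — Angular frequency: ω = 2π·f = 2π·8540 = 5.366e+04 rad/s.
Step 2 — Component impedances:
  Z1: Z = R = 11.5 Ω
  Z2: Z = jωL = j·5.366e+04·0.1 = 0 + j5366 Ω
  Z3: Z = jωL = j·5.366e+04·0.00538 = 0 + j288.7 Ω
Step 3 — With the output port shorted to ground, the output series arm Z2 runs from the junction to ground; the shunt arm Z3 also runs from the junction to ground. They appear in parallel: Z3 || Z2 = 0 + j273.9 Ω.
Step 4 — Series with input arm Z1: Z_in = Z1 + (Z3 || Z2) = 11.5 + j273.9 Ω = 274.2∠87.6° Ω.
Step 5 — Source phasor: V = 13.7∠-75.9° V = 3.338 - j13.29 V.
Step 6 — Current: I = V / Z = -0.04791 - j0.01419 A = 0.04997∠-163.5° A.
Step 7 — Complex power: S = V·I* = 0.02871 + j0.6839 VA.
Step 8 — Real power: P = Re(S) = 0.02871 W.
Step 9 — Reactive power: Q = Im(S) = 0.6839 VAR.
Step 10 — Apparent power: |S| = 0.6845 VA.
Step 11 — Power factor: PF = P/|S| = 0.04194 (lagging).

(a) P = 0.02871 W  (b) Q = 0.6839 VAR  (c) S = 0.6845 VA  (d) PF = 0.04194 (lagging)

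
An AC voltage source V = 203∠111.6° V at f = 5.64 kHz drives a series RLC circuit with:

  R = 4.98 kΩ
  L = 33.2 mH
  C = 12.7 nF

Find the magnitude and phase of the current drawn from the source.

Step 1 — Angular frequency: ω = 2π·f = 2π·5640 = 3.544e+04 rad/s.
Step 2 — Component impedances:
  R: Z = R = 4980 Ω
  L: Z = jωL = j·3.544e+04·0.0332 = 0 + j1177 Ω
  C: Z = 1/(jωC) = -j/(ω·C) = 0 - j2222 Ω
Step 3 — Series combination: Z_total = R + L + C = 4980 - j1045 Ω = 5089∠-11.9° Ω.
Step 4 — Source phasor: V = 203∠111.6° V = -74.73 + j188.7 V.
Step 5 — Ohm's law: I = V / Z_total = (-74.73 + j188.7) / (4980 - j1045) = -0.02199 + j0.03328 A.
Step 6 — Convert to polar: |I| = 0.03989 A, ∠I = 123.5°.

I = 0.03989∠123.5° A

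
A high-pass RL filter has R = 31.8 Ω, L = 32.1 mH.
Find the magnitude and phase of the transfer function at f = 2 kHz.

Step 1 — Angular frequency: ω = 2π·2000 = 1.257e+04 rad/s.
Step 2 — Transfer function: H(jω) = jωL/(R + jωL).
Step 3 — Numerator jωL = j·403.4; denominator R + jωL = 31.8 + j403.4.
Step 4 — H = 0.9938 + j0.07835.
Step 5 — Magnitude: |H| = 0.9969 (-0.0 dB); phase: φ = 4.5°.

|H| = 0.9969 (-0.0 dB), φ = 4.5°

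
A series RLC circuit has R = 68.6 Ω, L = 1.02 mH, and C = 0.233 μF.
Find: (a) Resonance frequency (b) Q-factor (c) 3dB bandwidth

Step 1 — Resonance: ω₀ = 1/√(LC) = 1/√(0.00102·2.33e-07) = 6.487e+04 rad/s.
Step 2 — f₀ = ω₀/(2π) = 1.032e+04 Hz.
Step 3 — Series Q: Q = ω₀L/R = 6.487e+04·0.00102/68.6 = 0.9645.
Step 4 — Bandwidth: Δω = ω₀/Q = 6.725e+04 rad/s; BW = Δω/(2π) = 1.07e+04 Hz.

(a) f₀ = 1.032e+04 Hz  (b) Q = 0.9645  (c) BW = 1.07e+04 Hz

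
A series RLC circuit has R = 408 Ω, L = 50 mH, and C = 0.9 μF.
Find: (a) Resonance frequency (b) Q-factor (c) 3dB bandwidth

Step 1 — Resonance condition Im(Z)=0 gives ω₀ = 1/√(LC).
Step 2 — ω₀ = 1/√(0.05·9e-07) = 4714 rad/s.
Step 3 — f₀ = ω₀/(2π) = 750.3 Hz.
Step 4 — Series Q: Q = ω₀L/R = 4714·0.05/408 = 0.5777.
Step 5 — 3dB bandwidth: Δω = ω₀/Q = 8160 rad/s; BW = Δω/(2π) = 1299 Hz.

(a) f₀ = 750.3 Hz  (b) Q = 0.5777  (c) BW = 1299 Hz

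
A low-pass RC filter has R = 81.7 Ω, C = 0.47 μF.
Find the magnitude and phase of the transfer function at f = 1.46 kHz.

Step 1 — Angular frequency: ω = 2π·1460 = 9173 rad/s.
Step 2 — Transfer function: H(jω) = 1/(1 + jωRC).
Step 3 — Denominator: 1 + jωRC = 1 + j·9173·81.7·4.7e-07 = 1 + j0.3523.
Step 4 — H = 0.8896 - j0.3134.
Step 5 — Magnitude: |H| = 0.9432 (-0.5 dB); phase: φ = -19.4°.

|H| = 0.9432 (-0.5 dB), φ = -19.4°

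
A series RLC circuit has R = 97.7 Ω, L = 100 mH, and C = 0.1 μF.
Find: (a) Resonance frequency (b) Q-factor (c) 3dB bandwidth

Step 1 — Resonance: ω₀ = 1/√(LC) = 1/√(0.1·1e-07) = 1e+04 rad/s.
Step 2 — f₀ = ω₀/(2π) = 1592 Hz.
Step 3 — Series Q: Q = ω₀L/R = 1e+04·0.1/97.7 = 10.24.
Step 4 — Bandwidth: Δω = ω₀/Q = 977 rad/s; BW = Δω/(2π) = 155.5 Hz.

(a) f₀ = 1592 Hz  (b) Q = 10.24  (c) BW = 155.5 Hz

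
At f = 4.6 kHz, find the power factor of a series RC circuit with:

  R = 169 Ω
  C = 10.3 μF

Step 1 — Angular frequency: ω = 2π·f = 2π·4600 = 2.89e+04 rad/s.
Step 2 — Component impedances:
  R: Z = R = 169 Ω
  C: Z = 1/(jωC) = -j/(ω·C) = 0 - j3.359 Ω
Step 3 — Series combination: Z_total = R + C = 169 - j3.359 Ω = 169∠-1.1° Ω.
Step 4 — Power factor: PF = cos(φ) = Re(Z)/|Z| = 169/169.03 = 0.9998.
Step 5 — Type: Im(Z) = -3.359 ⇒ leading (phase φ = -1.1°).

PF = 0.9998 (leading, φ = -1.1°)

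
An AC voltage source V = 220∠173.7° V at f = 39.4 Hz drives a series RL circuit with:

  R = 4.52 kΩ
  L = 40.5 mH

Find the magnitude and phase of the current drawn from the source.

Step 1 — Angular frequency: ω = 2π·f = 2π·39.4 = 247.6 rad/s.
Step 2 — Component impedances:
  R: Z = R = 4520 Ω
  L: Z = jωL = j·247.6·0.0405 = 0 + j10.03 Ω
Step 3 — Series combination: Z_total = R + L = 4520 + j10.03 Ω = 4520∠0.1° Ω.
Step 4 — Source phasor: V = 220∠173.7° V = -218.7 + j24.14 V.
Step 5 — Ohm's law: I = V / Z_total = (-218.7 + j24.14) / (4520 + j10.03) = -0.04837 + j0.005448 A.
Step 6 — Convert to polar: |I| = 0.04867 A, ∠I = 173.6°.

I = 0.04867∠173.6° A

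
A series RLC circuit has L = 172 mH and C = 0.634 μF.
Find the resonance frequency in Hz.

Step 1 — Resonance condition Im(Z)=0 gives ω₀ = 1/√(LC).
Step 2 — ω₀ = 1/√(0.172·6.34e-07) = 3028 rad/s.
Step 3 — f₀ = ω₀/(2π) = 482 Hz.

f₀ = 482 Hz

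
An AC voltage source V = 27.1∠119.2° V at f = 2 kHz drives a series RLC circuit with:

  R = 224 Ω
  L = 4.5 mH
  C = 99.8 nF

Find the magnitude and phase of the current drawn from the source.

Step 1 — Angular frequency: ω = 2π·f = 2π·2000 = 1.257e+04 rad/s.
Step 2 — Component impedances:
  R: Z = R = 224 Ω
  L: Z = jωL = j·1.257e+04·0.0045 = 0 + j56.55 Ω
  C: Z = 1/(jωC) = -j/(ω·C) = 0 - j797.4 Ω
Step 3 — Series combination: Z_total = R + L + C = 224 - j740.8 Ω = 773.9∠-73.2° Ω.
Step 4 — Source phasor: V = 27.1∠119.2° V = -13.22 + j23.66 V.
Step 5 — Ohm's law: I = V / Z_total = (-13.22 + j23.66) / (224 - j740.8) = -0.0342 - j0.007505 A.
Step 6 — Convert to polar: |I| = 0.03502 A, ∠I = -167.6°.

I = 0.03502∠-167.6° A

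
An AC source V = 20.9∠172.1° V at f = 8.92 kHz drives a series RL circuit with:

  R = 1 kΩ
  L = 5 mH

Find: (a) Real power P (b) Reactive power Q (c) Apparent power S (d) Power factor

Step 1 — Angular frequency: ω = 2π·f = 2π·8920 = 5.605e+04 rad/s.
Step 2 — Component impedances:
  R: Z = R = 1000 Ω
  L: Z = jωL = j·5.605e+04·0.005 = 0 + j280.2 Ω
Step 3 — Series combination: Z_total = R + L = 1000 + j280.2 Ω = 1039∠15.7° Ω.
Step 4 — Source phasor: V = 20.9∠172.1° V = -20.7 + j2.873 V.
Step 5 — Current: I = V / Z = -0.01845 + j0.008042 A = 0.02012∠156.4° A.
Step 6 — Complex power: S = V·I* = 0.405 + j0.1135 VA.
Step 7 — Real power: P = Re(S) = 0.405 W.
Step 8 — Reactive power: Q = Im(S) = 0.1135 VAR.
Step 9 — Apparent power: |S| = 0.4206 VA.
Step 10 — Power factor: PF = P/|S| = 0.9629 (lagging).

(a) P = 0.405 W  (b) Q = 0.1135 VAR  (c) S = 0.4206 VA  (d) PF = 0.9629 (lagging)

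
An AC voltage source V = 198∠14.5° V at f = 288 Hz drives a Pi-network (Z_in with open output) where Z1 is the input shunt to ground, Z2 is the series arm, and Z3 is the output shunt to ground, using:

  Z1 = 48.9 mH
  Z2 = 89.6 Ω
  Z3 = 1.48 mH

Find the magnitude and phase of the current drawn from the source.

Step 1 — Angular frequency: ω = 2π·f = 2π·288 = 1810 rad/s.
Step 2 — Component impedances:
  Z1: Z = jωL = j·1810·0.0489 = 0 + j88.49 Ω
  Z2: Z = R = 89.6 Ω
  Z3: Z = jωL = j·1810·0.00148 = 0 + j2.678 Ω
Step 3 — With open output, the series arm Z2 and the output shunt Z3 appear in series to ground: Z2 + Z3 = 89.6 + j2.678 Ω.
Step 4 — Parallel with input shunt Z1: Z_in = Z1 || (Z2 + Z3) = 42.94 + j44.8 Ω = 62.05∠46.2° Ω.
Step 5 — Source phasor: V = 198∠14.5° V = 191.7 + j49.58 V.
Step 6 — Ohm's law: I = V / Z_total = (191.7 + j49.58) / (42.94 + j44.8) = 2.714 - j1.677 A.
Step 7 — Convert to polar: |I| = 3.191 A, ∠I = -31.7°.

I = 3.191∠-31.7° A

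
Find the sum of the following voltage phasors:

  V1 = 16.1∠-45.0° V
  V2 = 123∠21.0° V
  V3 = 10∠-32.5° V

Step 1 — Convert each phasor to rectangular form:
  V1 = 16.1·(cos(-45.0°) + j·sin(-45.0°)) = 11.38 - j11.38 V
  V2 = 123·(cos(21.0°) + j·sin(21.0°)) = 114.8 + j44.08 V
  V3 = 10·(cos(-32.5°) + j·sin(-32.5°)) = 8.434 - j5.373 V
Step 2 — Sum components: V_total = 134.6 + j27.32 V.
Step 3 — Convert to polar: |V_total| = 137.4 V, ∠V_total = 11.5°.

V_total = 137.4∠11.5° V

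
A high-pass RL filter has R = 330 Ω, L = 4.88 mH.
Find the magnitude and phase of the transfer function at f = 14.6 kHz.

Step 1 — Angular frequency: ω = 2π·1.46e+04 = 9.173e+04 rad/s.
Step 2 — Transfer function: H(jω) = jωL/(R + jωL).
Step 3 — Numerator jωL = j·447.7; denominator R + jωL = 330 + j447.7.
Step 4 — H = 0.6479 + j0.4776.
Step 5 — Magnitude: |H| = 0.8049 (-1.9 dB); phase: φ = 36.4°.

|H| = 0.8049 (-1.9 dB), φ = 36.4°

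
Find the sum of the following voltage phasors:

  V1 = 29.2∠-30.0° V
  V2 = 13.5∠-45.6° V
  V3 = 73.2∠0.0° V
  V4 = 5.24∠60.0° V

Step 1 — Convert each phasor to rectangular form:
  V1 = 29.2·(cos(-30.0°) + j·sin(-30.0°)) = 25.29 - j14.6 V
  V2 = 13.5·(cos(-45.6°) + j·sin(-45.6°)) = 9.445 - j9.645 V
  V3 = 73.2·(cos(0.0°) + j·sin(0.0°)) = 73.2 V
  V4 = 5.24·(cos(60.0°) + j·sin(60.0°)) = 2.62 + j4.538 V
Step 2 — Sum components: V_total = 110.6 - j19.71 V.
Step 3 — Convert to polar: |V_total| = 112.3 V, ∠V_total = -10.1°.

V_total = 112.3∠-10.1° V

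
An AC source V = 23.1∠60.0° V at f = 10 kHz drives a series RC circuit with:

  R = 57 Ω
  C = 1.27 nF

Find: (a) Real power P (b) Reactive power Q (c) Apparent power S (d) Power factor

Step 1 — Angular frequency: ω = 2π·f = 2π·1e+04 = 6.283e+04 rad/s.
Step 2 — Component impedances:
  R: Z = R = 57 Ω
  C: Z = 1/(jωC) = -j/(ω·C) = 0 - j1.253e+04 Ω
Step 3 — Series combination: Z_total = R + C = 57 - j1.253e+04 Ω = 1.253e+04∠-89.7° Ω.
Step 4 — Source phasor: V = 23.1∠60.0° V = 11.55 + j20.01 V.
Step 5 — Current: I = V / Z = -0.001592 + j0.0009289 A = 0.001843∠149.7° A.
Step 6 — Complex power: S = V·I* = 0.0001937 - j0.04258 VA.
Step 7 — Real power: P = Re(S) = 0.0001937 W.
Step 8 — Reactive power: Q = Im(S) = -0.04258 VAR.
Step 9 — Apparent power: |S| = 0.04258 VA.
Step 10 — Power factor: PF = P/|S| = 0.004548 (leading).

(a) P = 0.0001937 W  (b) Q = -0.04258 VAR  (c) S = 0.04258 VA  (d) PF = 0.004548 (leading)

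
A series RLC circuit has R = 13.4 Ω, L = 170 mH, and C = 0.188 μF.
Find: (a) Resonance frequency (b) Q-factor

Step 1 — Resonance condition Im(Z)=0 gives ω₀ = 1/√(LC).
Step 2 — ω₀ = 1/√(0.17·1.88e-07) = 5594 rad/s.
Step 3 — f₀ = ω₀/(2π) = 890.3 Hz.
Step 4 — Series Q: Q = ω₀L/R = 5594·0.17/13.4 = 70.96.

(a) f₀ = 890.3 Hz  (b) Q = 70.96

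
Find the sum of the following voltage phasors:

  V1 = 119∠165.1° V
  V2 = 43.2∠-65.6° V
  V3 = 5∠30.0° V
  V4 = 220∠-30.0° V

Step 1 — Convert each phasor to rectangular form:
  V1 = 119·(cos(165.1°) + j·sin(165.1°)) = -115 + j30.6 V
  V2 = 43.2·(cos(-65.6°) + j·sin(-65.6°)) = 17.85 - j39.34 V
  V3 = 5·(cos(30.0°) + j·sin(30.0°)) = 4.33 + j2.5 V
  V4 = 220·(cos(-30.0°) + j·sin(-30.0°)) = 190.5 - j110 V
Step 2 — Sum components: V_total = 97.7 - j116.2 V.
Step 3 — Convert to polar: |V_total| = 151.8 V, ∠V_total = -50.0°.

V_total = 151.8∠-50.0° V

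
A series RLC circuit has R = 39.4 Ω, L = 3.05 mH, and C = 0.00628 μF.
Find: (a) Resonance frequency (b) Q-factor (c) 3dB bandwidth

Step 1 — Resonance: ω₀ = 1/√(LC) = 1/√(0.00305·6.28e-09) = 2.285e+05 rad/s.
Step 2 — f₀ = ω₀/(2π) = 3.637e+04 Hz.
Step 3 — Series Q: Q = ω₀L/R = 2.285e+05·0.00305/39.4 = 17.69.
Step 4 — Bandwidth: Δω = ω₀/Q = 1.292e+04 rad/s; BW = Δω/(2π) = 2056 Hz.

(a) f₀ = 3.637e+04 Hz  (b) Q = 17.69  (c) BW = 2056 Hz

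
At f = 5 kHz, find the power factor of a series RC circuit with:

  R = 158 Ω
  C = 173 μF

Step 1 — Angular frequency: ω = 2π·f = 2π·5000 = 3.142e+04 rad/s.
Step 2 — Component impedances:
  R: Z = R = 158 Ω
  C: Z = 1/(jωC) = -j/(ω·C) = 0 - j0.184 Ω
Step 3 — Series combination: Z_total = R + C = 158 - j0.184 Ω = 158∠-0.1° Ω.
Step 4 — Power factor: PF = cos(φ) = Re(Z)/|Z| = 158/158 = 1.
Step 5 — Type: Im(Z) = -0.184 ⇒ leading (phase φ = -0.1°).

PF = 1 (leading, φ = -0.1°)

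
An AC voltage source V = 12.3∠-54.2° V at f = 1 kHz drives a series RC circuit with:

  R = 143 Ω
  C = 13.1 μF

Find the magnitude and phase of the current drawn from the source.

Step 1 — Angular frequency: ω = 2π·f = 2π·1000 = 6283 rad/s.
Step 2 — Component impedances:
  R: Z = R = 143 Ω
  C: Z = 1/(jωC) = -j/(ω·C) = 0 - j12.15 Ω
Step 3 — Series combination: Z_total = R + C = 143 - j12.15 Ω = 143.5∠-4.9° Ω.
Step 4 — Source phasor: V = 12.3∠-54.2° V = 7.195 - j9.976 V.
Step 5 — Ohm's law: I = V / Z_total = (7.195 - j9.976) / (143 - j12.15) = 0.05584 - j0.06502 A.
Step 6 — Convert to polar: |I| = 0.08571 A, ∠I = -49.3°.

I = 0.08571∠-49.3° A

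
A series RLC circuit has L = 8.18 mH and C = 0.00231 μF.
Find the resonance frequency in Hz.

Step 1 — Resonance condition Im(Z)=0 gives ω₀ = 1/√(LC).
Step 2 — ω₀ = 1/√(0.00818·2.31e-09) = 2.3e+05 rad/s.
Step 3 — f₀ = ω₀/(2π) = 3.661e+04 Hz.

f₀ = 3.661e+04 Hz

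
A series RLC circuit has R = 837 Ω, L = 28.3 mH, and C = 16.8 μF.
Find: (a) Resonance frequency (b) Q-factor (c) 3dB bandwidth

Step 1 — Resonance: ω₀ = 1/√(LC) = 1/√(0.0283·1.68e-05) = 1450 rad/s.
Step 2 — f₀ = ω₀/(2π) = 230.8 Hz.
Step 3 — Series Q: Q = ω₀L/R = 1450·0.0283/837 = 0.04904.
Step 4 — Bandwidth: Δω = ω₀/Q = 2.958e+04 rad/s; BW = Δω/(2π) = 4707 Hz.

(a) f₀ = 230.8 Hz  (b) Q = 0.04904  (c) BW = 4707 Hz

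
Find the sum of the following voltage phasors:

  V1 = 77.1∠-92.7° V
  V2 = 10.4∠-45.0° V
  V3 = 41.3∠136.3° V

Step 1 — Convert each phasor to rectangular form:
  V1 = 77.1·(cos(-92.7°) + j·sin(-92.7°)) = -3.632 - j77.01 V
  V2 = 10.4·(cos(-45.0°) + j·sin(-45.0°)) = 7.354 - j7.354 V
  V3 = 41.3·(cos(136.3°) + j·sin(136.3°)) = -29.86 + j28.53 V
Step 2 — Sum components: V_total = -26.14 - j55.83 V.
Step 3 — Convert to polar: |V_total| = 61.65 V, ∠V_total = -115.1°.

V_total = 61.65∠-115.1° V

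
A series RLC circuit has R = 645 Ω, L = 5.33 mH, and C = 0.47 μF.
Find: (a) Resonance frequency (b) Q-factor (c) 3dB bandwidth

Step 1 — Resonance: ω₀ = 1/√(LC) = 1/√(0.00533·4.7e-07) = 1.998e+04 rad/s.
Step 2 — f₀ = ω₀/(2π) = 3180 Hz.
Step 3 — Series Q: Q = ω₀L/R = 1.998e+04·0.00533/645 = 0.1651.
Step 4 — Bandwidth: Δω = ω₀/Q = 1.21e+05 rad/s; BW = Δω/(2π) = 1.926e+04 Hz.

(a) f₀ = 3180 Hz  (b) Q = 0.1651  (c) BW = 1.926e+04 Hz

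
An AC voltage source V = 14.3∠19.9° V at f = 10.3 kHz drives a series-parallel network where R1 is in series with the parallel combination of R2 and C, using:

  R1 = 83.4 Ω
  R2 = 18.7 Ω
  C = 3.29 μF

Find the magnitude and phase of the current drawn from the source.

Step 1 — Angular frequency: ω = 2π·f = 2π·1.03e+04 = 6.472e+04 rad/s.
Step 2 — Component impedances:
  R1: Z = R = 83.4 Ω
  R2: Z = R = 18.7 Ω
  C: Z = 1/(jωC) = -j/(ω·C) = 0 - j4.697 Ω
Step 3 — Parallel branch: R2 || C = 1/(1/R2 + 1/C) = 1.11 - j4.418 Ω.
Step 4 — Series with R1: Z_total = R1 + (R2 || C) = 84.51 - j4.418 Ω = 84.63∠-3.0° Ω.
Step 5 — Source phasor: V = 14.3∠19.9° V = 13.45 + j4.867 V.
Step 6 — Ohm's law: I = V / Z_total = (13.45 + j4.867) / (84.51 - j4.418) = 0.1557 + j0.06573 A.
Step 7 — Convert to polar: |I| = 0.169 A, ∠I = 22.9°.

I = 0.169∠22.9° A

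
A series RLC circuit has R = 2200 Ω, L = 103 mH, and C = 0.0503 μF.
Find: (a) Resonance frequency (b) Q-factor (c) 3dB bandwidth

Step 1 — Resonance: ω₀ = 1/√(LC) = 1/√(0.103·5.03e-08) = 1.389e+04 rad/s.
Step 2 — f₀ = ω₀/(2π) = 2211 Hz.
Step 3 — Series Q: Q = ω₀L/R = 1.389e+04·0.103/2200 = 0.6504.
Step 4 — Bandwidth: Δω = ω₀/Q = 2.136e+04 rad/s; BW = Δω/(2π) = 3399 Hz.

(a) f₀ = 2211 Hz  (b) Q = 0.6504  (c) BW = 3399 Hz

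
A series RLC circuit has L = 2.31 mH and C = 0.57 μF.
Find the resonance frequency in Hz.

Step 1 — Resonance condition Im(Z)=0 gives ω₀ = 1/√(LC).
Step 2 — ω₀ = 1/√(0.00231·5.7e-07) = 2.756e+04 rad/s.
Step 3 — f₀ = ω₀/(2π) = 4386 Hz.

f₀ = 4386 Hz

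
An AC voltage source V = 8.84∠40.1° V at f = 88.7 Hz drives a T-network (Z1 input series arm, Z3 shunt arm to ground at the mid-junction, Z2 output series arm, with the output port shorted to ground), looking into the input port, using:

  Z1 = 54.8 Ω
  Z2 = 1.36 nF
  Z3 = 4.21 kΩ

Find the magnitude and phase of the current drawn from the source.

Step 1 — Angular frequency: ω = 2π·f = 2π·88.7 = 557.3 rad/s.
Step 2 — Component impedances:
  Z1: Z = R = 54.8 Ω
  Z2: Z = 1/(jωC) = -j/(ω·C) = 0 - j1.319e+06 Ω
  Z3: Z = R = 4210 Ω
Step 3 — With the output port shorted to ground, the output series arm Z2 runs from the junction to ground; the shunt arm Z3 also runs from the junction to ground. They appear in parallel: Z3 || Z2 = 4210 - j13.43 Ω.
Step 4 — Series with input arm Z1: Z_in = Z1 + (Z3 || Z2) = 4265 - j13.43 Ω = 4265∠-0.2° Ω.
Step 5 — Source phasor: V = 8.84∠40.1° V = 6.762 + j5.694 V.
Step 6 — Ohm's law: I = V / Z_total = (6.762 + j5.694) / (4265 - j13.43) = 0.001581 + j0.00134 A.
Step 7 — Convert to polar: |I| = 0.002073 A, ∠I = 40.3°.

I = 0.002073∠40.3° A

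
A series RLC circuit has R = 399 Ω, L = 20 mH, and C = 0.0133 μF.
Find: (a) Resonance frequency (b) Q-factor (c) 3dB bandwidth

Step 1 — Resonance condition Im(Z)=0 gives ω₀ = 1/√(LC).
Step 2 — ω₀ = 1/√(0.02·1.33e-08) = 6.131e+04 rad/s.
Step 3 — f₀ = ω₀/(2π) = 9758 Hz.
Step 4 — Series Q: Q = ω₀L/R = 6.131e+04·0.02/399 = 3.073.
Step 5 — 3dB bandwidth: Δω = ω₀/Q = 1.995e+04 rad/s; BW = Δω/(2π) = 3175 Hz.

(a) f₀ = 9758 Hz  (b) Q = 3.073  (c) BW = 3175 Hz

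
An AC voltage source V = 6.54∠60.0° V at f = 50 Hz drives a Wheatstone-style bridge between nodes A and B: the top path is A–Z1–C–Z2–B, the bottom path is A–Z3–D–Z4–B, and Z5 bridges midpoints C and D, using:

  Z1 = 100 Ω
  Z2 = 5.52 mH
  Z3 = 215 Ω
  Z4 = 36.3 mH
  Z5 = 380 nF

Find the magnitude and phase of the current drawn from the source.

Step 1 — Angular frequency: ω = 2π·f = 2π·50 = 314.2 rad/s.
Step 2 — Component impedances:
  Z1: Z = R = 100 Ω
  Z2: Z = jωL = j·314.2·0.00552 = 0 + j1.734 Ω
  Z3: Z = R = 215 Ω
  Z4: Z = jωL = j·314.2·0.0363 = 0 + j11.4 Ω
  Z5: Z = 1/(jωC) = -j/(ω·C) = 0 - j8377 Ω
Step 3 — Bridge requires nodal analysis (the Z5 bridge couples midpoints C and D, so the two paths cannot be reduced to a simple series/parallel combination). Setting node B to ground and injecting 1 A at node A, the 3-node admittance system at A, C, D solves to V_A = Z_AB = 68.27 + j1.957 Ω = 68.3∠1.6° Ω.
Step 4 — Source phasor: V = 6.54∠60.0° V = 3.27 + j5.664 V.
Step 5 — Ohm's law: I = V / Z_total = (3.27 + j5.664) / (68.27 + j1.957) = 0.05023 + j0.08152 A.
Step 6 — Convert to polar: |I| = 0.09575 A, ∠I = 58.4°.

I = 0.09575∠58.4° A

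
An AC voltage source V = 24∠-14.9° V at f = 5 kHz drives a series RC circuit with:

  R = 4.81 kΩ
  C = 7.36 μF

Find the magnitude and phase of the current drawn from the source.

Step 1 — Angular frequency: ω = 2π·f = 2π·5000 = 3.142e+04 rad/s.
Step 2 — Component impedances:
  R: Z = R = 4810 Ω
  C: Z = 1/(jωC) = -j/(ω·C) = 0 - j4.325 Ω
Step 3 — Series combination: Z_total = R + C = 4810 - j4.325 Ω = 4810∠-0.1° Ω.
Step 4 — Source phasor: V = 24∠-14.9° V = 23.19 - j6.171 V.
Step 5 — Ohm's law: I = V / Z_total = (23.19 - j6.171) / (4810 - j4.325) = 0.004823 - j0.001279 A.
Step 6 — Convert to polar: |I| = 0.00499 A, ∠I = -14.8°.

I = 0.00499∠-14.8° A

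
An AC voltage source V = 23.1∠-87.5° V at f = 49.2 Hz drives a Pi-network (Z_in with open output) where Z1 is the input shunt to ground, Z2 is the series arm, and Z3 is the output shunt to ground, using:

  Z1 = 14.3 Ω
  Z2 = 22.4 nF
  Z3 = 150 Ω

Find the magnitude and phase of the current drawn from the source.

Step 1 — Angular frequency: ω = 2π·f = 2π·49.2 = 309.1 rad/s.
Step 2 — Component impedances:
  Z1: Z = R = 14.3 Ω
  Z2: Z = 1/(jωC) = -j/(ω·C) = 0 - j1.444e+05 Ω
  Z3: Z = R = 150 Ω
Step 3 — With open output, the series arm Z2 and the output shunt Z3 appear in series to ground: Z2 + Z3 = 150 - j1.444e+05 Ω.
Step 4 — Parallel with input shunt Z1: Z_in = Z1 || (Z2 + Z3) = 14.3 - j0.001416 Ω = 14.3∠-0.0° Ω.
Step 5 — Source phasor: V = 23.1∠-87.5° V = 1.008 - j23.08 V.
Step 6 — Ohm's law: I = V / Z_total = (1.008 - j23.08) / (14.3 - j0.001416) = 0.07062 - j1.614 A.
Step 7 — Convert to polar: |I| = 1.615 A, ∠I = -87.5°.

I = 1.615∠-87.5° A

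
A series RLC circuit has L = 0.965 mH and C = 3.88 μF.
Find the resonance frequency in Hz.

Step 1 — Resonance condition Im(Z)=0 gives ω₀ = 1/√(LC).
Step 2 — ω₀ = 1/√(0.000965·3.88e-06) = 1.634e+04 rad/s.
Step 3 — f₀ = ω₀/(2π) = 2601 Hz.

f₀ = 2601 Hz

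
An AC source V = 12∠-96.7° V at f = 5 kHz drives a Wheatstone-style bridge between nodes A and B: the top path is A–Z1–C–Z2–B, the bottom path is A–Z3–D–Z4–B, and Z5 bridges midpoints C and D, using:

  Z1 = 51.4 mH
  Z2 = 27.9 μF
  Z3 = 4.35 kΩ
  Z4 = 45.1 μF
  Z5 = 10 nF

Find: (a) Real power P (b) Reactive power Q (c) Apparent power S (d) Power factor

Step 1 — Angular frequency: ω = 2π·f = 2π·5000 = 3.142e+04 rad/s.
Step 2 — Component impedances:
  Z1: Z = jωL = j·3.142e+04·0.0514 = 0 + j1615 Ω
  Z2: Z = 1/(jωC) = -j/(ω·C) = 0 - j1.141 Ω
  Z3: Z = R = 4350 Ω
  Z4: Z = 1/(jωC) = -j/(ω·C) = 0 - j0.7058 Ω
  Z5: Z = 1/(jωC) = -j/(ω·C) = 0 - j3183 Ω
Step 3 — Bridge requires nodal analysis (the Z5 bridge couples midpoints C and D, so the two paths cannot be reduced to a simple series/parallel combination). Setting node B to ground and injecting 1 A at node A, the 3-node admittance system at A, C, D solves to V_A = Z_AB = 526.2 + j1419 Ω = 1513∠69.6° Ω.
Step 4 — Source phasor: V = 12∠-96.7° V = -1.4 - j11.92 V.
Step 5 — Current: I = V / Z = -0.007707 - j0.001872 A = 0.007931∠-166.3° A.
Step 6 — Complex power: S = V·I* = 0.0331 + j0.08923 VA.
Step 7 — Real power: P = Re(S) = 0.0331 W.
Step 8 — Reactive power: Q = Im(S) = 0.08923 VAR.
Step 9 — Apparent power: |S| = 0.09518 VA.
Step 10 — Power factor: PF = P/|S| = 0.3478 (lagging).

(a) P = 0.0331 W  (b) Q = 0.08923 VAR  (c) S = 0.09518 VA  (d) PF = 0.3478 (lagging)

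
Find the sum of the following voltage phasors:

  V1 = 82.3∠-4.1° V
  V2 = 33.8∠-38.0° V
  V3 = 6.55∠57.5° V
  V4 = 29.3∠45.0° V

Step 1 — Convert each phasor to rectangular form:
  V1 = 82.3·(cos(-4.1°) + j·sin(-4.1°)) = 82.09 - j5.884 V
  V2 = 33.8·(cos(-38.0°) + j·sin(-38.0°)) = 26.63 - j20.81 V
  V3 = 6.55·(cos(57.5°) + j·sin(57.5°)) = 3.519 + j5.524 V
  V4 = 29.3·(cos(45.0°) + j·sin(45.0°)) = 20.72 + j20.72 V
Step 2 — Sum components: V_total = 133 - j0.4512 V.
Step 3 — Convert to polar: |V_total| = 133 V, ∠V_total = -0.2°.

V_total = 133∠-0.2° V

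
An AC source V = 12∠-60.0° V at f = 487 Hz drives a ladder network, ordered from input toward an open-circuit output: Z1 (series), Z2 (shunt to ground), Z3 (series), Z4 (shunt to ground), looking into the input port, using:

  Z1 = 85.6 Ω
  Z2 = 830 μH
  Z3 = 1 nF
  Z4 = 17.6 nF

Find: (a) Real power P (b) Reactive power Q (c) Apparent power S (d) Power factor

Step 1 — Angular frequency: ω = 2π·f = 2π·487 = 3060 rad/s.
Step 2 — Component impedances:
  Z1: Z = R = 85.6 Ω
  Z2: Z = jωL = j·3060·0.00083 = 0 + j2.54 Ω
  Z3: Z = 1/(jωC) = -j/(ω·C) = 0 - j3.268e+05 Ω
  Z4: Z = 1/(jωC) = -j/(ω·C) = 0 - j1.857e+04 Ω
Step 3 — Ladder network (open output): work backward from the far end, alternating series and parallel combinations. Z_in = 85.6 + j2.54 Ω = 85.64∠1.7° Ω.
Step 4 — Source phasor: V = 12∠-60.0° V = 6 - j10.39 V.
Step 5 — Current: I = V / Z = 0.06643 - j0.1234 A = 0.1401∠-61.7° A.
Step 6 — Complex power: S = V·I* = 1.681 + j0.04987 VA.
Step 7 — Real power: P = Re(S) = 1.681 W.
Step 8 — Reactive power: Q = Im(S) = 0.04987 VAR.
Step 9 — Apparent power: |S| = 1.682 VA.
Step 10 — Power factor: PF = P/|S| = 0.9996 (lagging).

(a) P = 1.681 W  (b) Q = 0.04987 VAR  (c) S = 1.682 VA  (d) PF = 0.9996 (lagging)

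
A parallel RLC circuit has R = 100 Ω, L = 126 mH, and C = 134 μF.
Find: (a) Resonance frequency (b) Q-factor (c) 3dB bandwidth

Step 1 — Resonance: ω₀ = 1/√(LC) = 1/√(0.126·0.000134) = 243.4 rad/s.
Step 2 — f₀ = ω₀/(2π) = 38.73 Hz.
Step 3 — Parallel Q: Q = R/(ω₀L) = 100/(243.4·0.126) = 3.261.
Step 4 — Bandwidth: Δω = ω₀/Q = 74.63 rad/s; BW = Δω/(2π) = 11.88 Hz.

(a) f₀ = 38.73 Hz  (b) Q = 3.261  (c) BW = 11.88 Hz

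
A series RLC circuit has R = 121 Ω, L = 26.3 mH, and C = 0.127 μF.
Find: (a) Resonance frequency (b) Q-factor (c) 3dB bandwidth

Step 1 — Resonance: ω₀ = 1/√(LC) = 1/√(0.0263·1.27e-07) = 1.73e+04 rad/s.
Step 2 — f₀ = ω₀/(2π) = 2754 Hz.
Step 3 — Series Q: Q = ω₀L/R = 1.73e+04·0.0263/121 = 3.761.
Step 4 — Bandwidth: Δω = ω₀/Q = 4601 rad/s; BW = Δω/(2π) = 732.2 Hz.

(a) f₀ = 2754 Hz  (b) Q = 3.761  (c) BW = 732.2 Hz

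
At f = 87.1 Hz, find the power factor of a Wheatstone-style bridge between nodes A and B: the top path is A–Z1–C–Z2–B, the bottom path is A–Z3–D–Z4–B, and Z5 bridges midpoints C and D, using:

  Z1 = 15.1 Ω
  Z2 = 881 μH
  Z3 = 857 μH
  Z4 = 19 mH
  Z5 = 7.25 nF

Step 1 — Angular frequency: ω = 2π·f = 2π·87.1 = 547.3 rad/s.
Step 2 — Component impedances:
  Z1: Z = R = 15.1 Ω
  Z2: Z = jωL = j·547.3·0.000881 = 0 + j0.4821 Ω
  Z3: Z = jωL = j·547.3·0.000857 = 0 + j0.469 Ω
  Z4: Z = jωL = j·547.3·0.019 = 0 + j10.4 Ω
  Z5: Z = 1/(jωC) = -j/(ω·C) = 0 - j2.52e+05 Ω
Step 3 — Bridge requires nodal analysis (the Z5 bridge couples midpoints C and D, so the two paths cannot be reduced to a simple series/parallel combination). Setting node B to ground and injecting 1 A at node A, the 3-node admittance system at A, C, D solves to V_A = Z_AB = 4.998 + j7.111 Ω = 8.692∠54.9° Ω.
Step 4 — Power factor: PF = cos(φ) = Re(Z)/|Z| = 4.998/8.692 = 0.575.
Step 5 — Type: Im(Z) = 7.111 ⇒ lagging (phase φ = 54.9°).

PF = 0.575 (lagging, φ = 54.9°)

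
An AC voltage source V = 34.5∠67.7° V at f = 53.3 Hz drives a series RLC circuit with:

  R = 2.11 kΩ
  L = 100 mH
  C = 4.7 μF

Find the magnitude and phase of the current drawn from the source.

Step 1 — Angular frequency: ω = 2π·f = 2π·53.3 = 334.9 rad/s.
Step 2 — Component impedances:
  R: Z = R = 2110 Ω
  L: Z = jωL = j·334.9·0.1 = 0 + j33.49 Ω
  C: Z = 1/(jωC) = -j/(ω·C) = 0 - j635.3 Ω
Step 3 — Series combination: Z_total = R + L + C = 2110 - j601.8 Ω = 2194∠-15.9° Ω.
Step 4 — Source phasor: V = 34.5∠67.7° V = 13.09 + j31.92 V.
Step 5 — Ohm's law: I = V / Z_total = (13.09 + j31.92) / (2110 - j601.8) = 0.001747 + j0.01563 A.
Step 6 — Convert to polar: |I| = 0.01572 A, ∠I = 83.6°.

I = 0.01572∠83.6° A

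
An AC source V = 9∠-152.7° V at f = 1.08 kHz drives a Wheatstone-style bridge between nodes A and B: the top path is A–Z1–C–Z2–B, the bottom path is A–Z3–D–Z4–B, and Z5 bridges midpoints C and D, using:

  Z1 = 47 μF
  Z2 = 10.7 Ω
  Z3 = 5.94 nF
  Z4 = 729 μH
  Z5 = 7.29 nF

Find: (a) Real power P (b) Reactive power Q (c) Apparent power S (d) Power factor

Step 1 — Angular frequency: ω = 2π·f = 2π·1080 = 6786 rad/s.
Step 2 — Component impedances:
  Z1: Z = 1/(jωC) = -j/(ω·C) = 0 - j3.135 Ω
  Z2: Z = R = 10.7 Ω
  Z3: Z = 1/(jωC) = -j/(ω·C) = 0 - j2.481e+04 Ω
  Z4: Z = jωL = j·6786·0.000729 = 0 + j4.947 Ω
  Z5: Z = 1/(jωC) = -j/(ω·C) = 0 - j2.021e+04 Ω
Step 3 — Bridge requires nodal analysis (the Z5 bridge couples midpoints C and D, so the two paths cannot be reduced to a simple series/parallel combination). Setting node B to ground and injecting 1 A at node A, the 3-node admittance system at A, C, D solves to V_A = Z_AB = 10.7 - j3.145 Ω = 11.15∠-16.4° Ω.
Step 4 — Source phasor: V = 9∠-152.7° V = -7.998 - j4.128 V.
Step 5 — Current: I = V / Z = -0.5837 - j0.5575 A = 0.8072∠-136.3° A.
Step 6 — Complex power: S = V·I* = 6.969 - j2.049 VA.
Step 7 — Real power: P = Re(S) = 6.969 W.
Step 8 — Reactive power: Q = Im(S) = -2.049 VAR.
Step 9 — Apparent power: |S| = 7.265 VA.
Step 10 — Power factor: PF = P/|S| = 0.9594 (leading).

(a) P = 6.969 W  (b) Q = -2.049 VAR  (c) S = 7.265 VA  (d) PF = 0.9594 (leading)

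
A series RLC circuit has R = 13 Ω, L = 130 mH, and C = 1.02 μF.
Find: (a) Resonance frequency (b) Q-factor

Step 1 — Resonance condition Im(Z)=0 gives ω₀ = 1/√(LC).
Step 2 — ω₀ = 1/√(0.13·1.02e-06) = 2746 rad/s.
Step 3 — f₀ = ω₀/(2π) = 437.1 Hz.
Step 4 — Series Q: Q = ω₀L/R = 2746·0.13/13 = 27.46.

(a) f₀ = 437.1 Hz  (b) Q = 27.46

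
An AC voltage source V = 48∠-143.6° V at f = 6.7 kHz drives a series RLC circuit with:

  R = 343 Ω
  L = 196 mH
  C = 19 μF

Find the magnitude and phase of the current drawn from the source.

Step 1 — Angular frequency: ω = 2π·f = 2π·6700 = 4.21e+04 rad/s.
Step 2 — Component impedances:
  R: Z = R = 343 Ω
  L: Z = jωL = j·4.21e+04·0.196 = 0 + j8251 Ω
  C: Z = 1/(jωC) = -j/(ω·C) = 0 - j1.25 Ω
Step 3 — Series combination: Z_total = R + L + C = 343 + j8250 Ω = 8257∠87.6° Ω.
Step 4 — Source phasor: V = 48∠-143.6° V = -38.63 - j28.48 V.
Step 5 — Ohm's law: I = V / Z_total = (-38.63 - j28.48) / (343 + j8250) = -0.003641 + j0.004532 A.
Step 6 — Convert to polar: |I| = 0.005813 A, ∠I = 128.8°.

I = 0.005813∠128.8° A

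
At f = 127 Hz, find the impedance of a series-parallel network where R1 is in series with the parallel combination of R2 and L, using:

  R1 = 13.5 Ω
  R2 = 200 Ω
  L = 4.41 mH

Step 1 — Angular frequency: ω = 2π·f = 2π·127 = 798 rad/s.
Step 2 — Component impedances:
  R1: Z = R = 13.5 Ω
  R2: Z = R = 200 Ω
  L: Z = jωL = j·798·0.00441 = 0 + j3.519 Ω
Step 3 — Parallel branch: R2 || L = 1/(1/R2 + 1/L) = 0.0619 + j3.518 Ω.
Step 4 — Series with R1: Z_total = R1 + (R2 || L) = 13.56 + j3.518 Ω = 14.01∠14.5° Ω.

Z = 13.56 + j3.518 Ω = 14.01∠14.5° Ω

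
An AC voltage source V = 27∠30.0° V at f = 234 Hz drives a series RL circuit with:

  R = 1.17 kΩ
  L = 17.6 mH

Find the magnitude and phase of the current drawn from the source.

Step 1 — Angular frequency: ω = 2π·f = 2π·234 = 1470 rad/s.
Step 2 — Component impedances:
  R: Z = R = 1170 Ω
  L: Z = jωL = j·1470·0.0176 = 0 + j25.88 Ω
Step 3 — Series combination: Z_total = R + L = 1170 + j25.88 Ω = 1170∠1.3° Ω.
Step 4 — Source phasor: V = 27∠30.0° V = 23.38 + j13.5 V.
Step 5 — Ohm's law: I = V / Z_total = (23.38 + j13.5) / (1170 + j25.88) = 0.02023 + j0.01109 A.
Step 6 — Convert to polar: |I| = 0.02307 A, ∠I = 28.7°.

I = 0.02307∠28.7° A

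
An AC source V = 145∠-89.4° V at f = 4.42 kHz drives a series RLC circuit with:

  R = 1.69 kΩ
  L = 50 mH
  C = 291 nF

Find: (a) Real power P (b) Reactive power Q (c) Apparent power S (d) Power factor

Step 1 — Angular frequency: ω = 2π·f = 2π·4420 = 2.777e+04 rad/s.
Step 2 — Component impedances:
  R: Z = R = 1690 Ω
  L: Z = jωL = j·2.777e+04·0.05 = 0 + j1389 Ω
  C: Z = 1/(jωC) = -j/(ω·C) = 0 - j123.7 Ω
Step 3 — Series combination: Z_total = R + L + C = 1690 + j1265 Ω = 2111∠36.8° Ω.
Step 4 — Source phasor: V = 145∠-89.4° V = 1.518 - j145 V.
Step 5 — Current: I = V / Z = -0.04058 - j0.05542 A = 0.06869∠-126.2° A.
Step 6 — Complex power: S = V·I* = 7.974 + j5.968 VA.
Step 7 — Real power: P = Re(S) = 7.974 W.
Step 8 — Reactive power: Q = Im(S) = 5.968 VAR.
Step 9 — Apparent power: |S| = 9.96 VA.
Step 10 — Power factor: PF = P/|S| = 0.8006 (lagging).

(a) P = 7.974 W  (b) Q = 5.968 VAR  (c) S = 9.96 VA  (d) PF = 0.8006 (lagging)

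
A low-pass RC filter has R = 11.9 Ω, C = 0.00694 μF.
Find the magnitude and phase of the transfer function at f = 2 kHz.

Step 1 — Angular frequency: ω = 2π·2000 = 1.257e+04 rad/s.
Step 2 — Transfer function: H(jω) = 1/(1 + jωRC).
Step 3 — Denominator: 1 + jωRC = 1 + j·1.257e+04·11.9·6.94e-09 = 1 + j0.001038.
Step 4 — H = 1 - j0.001038.
Step 5 — Magnitude: |H| = 1 (-0.0 dB); phase: φ = -0.1°.

|H| = 1 (-0.0 dB), φ = -0.1°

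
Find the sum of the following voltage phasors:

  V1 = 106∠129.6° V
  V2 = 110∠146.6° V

Step 1 — Convert each phasor to rectangular form:
  V1 = 106·(cos(129.6°) + j·sin(129.6°)) = -67.57 + j81.67 V
  V2 = 110·(cos(146.6°) + j·sin(146.6°)) = -91.83 + j60.55 V
Step 2 — Sum components: V_total = -159.4 + j142.2 V.
Step 3 — Convert to polar: |V_total| = 213.6 V, ∠V_total = 138.3°.

V_total = 213.6∠138.3° V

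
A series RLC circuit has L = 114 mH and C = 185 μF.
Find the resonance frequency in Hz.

Step 1 — Resonance condition Im(Z)=0 gives ω₀ = 1/√(LC).
Step 2 — ω₀ = 1/√(0.114·0.000185) = 217.8 rad/s.
Step 3 — f₀ = ω₀/(2π) = 34.66 Hz.

f₀ = 34.66 Hz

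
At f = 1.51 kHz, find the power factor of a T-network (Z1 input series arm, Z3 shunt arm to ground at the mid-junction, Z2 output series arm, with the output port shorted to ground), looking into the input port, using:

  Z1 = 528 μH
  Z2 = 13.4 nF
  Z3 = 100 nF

Step 1 — Angular frequency: ω = 2π·f = 2π·1510 = 9488 rad/s.
Step 2 — Component impedances:
  Z1: Z = jωL = j·9488·0.000528 = 0 + j5.009 Ω
  Z2: Z = 1/(jωC) = -j/(ω·C) = 0 - j7866 Ω
  Z3: Z = 1/(jωC) = -j/(ω·C) = 0 - j1054 Ω
Step 3 — With the output port shorted to ground, the output series arm Z2 runs from the junction to ground; the shunt arm Z3 also runs from the junction to ground. They appear in parallel: Z3 || Z2 = 0 - j929.5 Ω.
Step 4 — Series with input arm Z1: Z_in = Z1 + (Z3 || Z2) = 0 - j924.4 Ω = 924.4∠-90.0° Ω.
Step 5 — Power factor: PF = cos(φ) = Re(Z)/|Z| = 0/924.4 = 0.
Step 6 — Type: Im(Z) = -924.4 ⇒ leading (phase φ = -90.0°).

PF = 0 (leading, φ = -90.0°)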